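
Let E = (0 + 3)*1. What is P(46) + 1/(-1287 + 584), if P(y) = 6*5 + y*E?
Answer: 118103/703 ≈ 168.00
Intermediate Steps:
E = 3 (E = 3*1 = 3)
P(y) = 30 + 3*y (P(y) = 6*5 + y*3 = 30 + 3*y)
P(46) + 1/(-1287 + 584) = (30 + 3*46) + 1/(-1287 + 584) = (30 + 138) + 1/(-703) = 168 - 1/703 = 118103/703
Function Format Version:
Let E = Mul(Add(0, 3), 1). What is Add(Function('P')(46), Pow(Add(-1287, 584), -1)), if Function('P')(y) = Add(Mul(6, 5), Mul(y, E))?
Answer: Rational(118103, 703) ≈ 168.00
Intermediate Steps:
E = 3 (E = Mul(3, 1) = 3)
Function('P')(y) = Add(30, Mul(3, y)) (Function('P')(y) = Add(Mul(6, 5), Mul(y, 3)) = Add(30, Mul(3, y)))
Add(Function('P')(46), Pow(Add(-1287, 584), -1)) = Add(Add(30, Mul(3, 46)), Pow(Add(-1287, 584), -1)) = Add(Add(30, 138), Pow(-703, -1)) = Add(168, Rational(-1, 703)) = Rational(118103, 703)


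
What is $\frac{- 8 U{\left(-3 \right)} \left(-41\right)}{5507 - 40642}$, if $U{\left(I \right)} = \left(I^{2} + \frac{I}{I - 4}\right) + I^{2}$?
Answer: $- \frac{42312}{245945} \approx -0.17204$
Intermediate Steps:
$U{\left(I \right)} = 2 I^{2} + \frac{I}{-4 + I}$ ($U{\left(I \right)} = \left(I^{2} + \frac{I}{-4 + I}\right) + I^{2} = 2 I^{2} + \frac{I}{-4 + I}$)
$\frac{- 8 U{\left(-3 \right)} \left(-41\right)}{5507 - 40642} = \frac{- 8 \left(- \frac{3 \left(1 - -24 + 2 \left(-3\right)^{2}\right)}{-4 - 3}\right) \left(-41\right)}{5507 - 40642} = \frac{- 8 \left(- \frac{3 \left(1 + 24 + 2 \cdot 9\right)}{-7}\right) \left(-41\right)}{5507 - 40642} = \frac{- 8 \left(\left(-3\right) \left(- \frac{1}{7}\right) \left(1 + 24 + 18\right)\right) \left(-41\right)}{-35135} = - 8 \left(\left(-3\right) \left(- \frac{1}{7}\right) 43\right) \left(-41\right) \left(- \frac{1}{35135}\right) = \left(-8\right) \frac{129}{7} \left(-41\right) \left(- \frac{1}{35135}\right) = \left(- \frac{1032}{7}\right) \left(-41\right) \left(- \frac{1}{35135}\right) = \frac{42312}{7} \left(- \frac{1}{35135}\right) = - \frac{42312}{245945}$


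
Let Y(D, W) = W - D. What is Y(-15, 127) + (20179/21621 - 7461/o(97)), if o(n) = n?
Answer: 138450736/2097237 ≈ 66.016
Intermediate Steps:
Y(-15, 127) + (20179/21621 - 7461/o(97)) = (127 - 1*(-15)) + (20179/21621 - 7461/97) = (127 + 15) + (20179*(1/21621) - 7461*1/97) = 142 + (20179/21621 - 7461/97) = 142 - 159356918/2097237 = 138450736/2097237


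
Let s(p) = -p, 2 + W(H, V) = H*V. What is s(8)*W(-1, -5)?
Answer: -24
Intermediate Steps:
W(H, V) = -2 + H*V
s(8)*W(-1, -5) = (-1*8)*(-2 - 1*(-5)) = -8*(-2 + 5) = -8*3 = -24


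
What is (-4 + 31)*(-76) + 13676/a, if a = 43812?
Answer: -22472137/10953 ≈ -2051.7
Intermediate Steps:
(-4 + 31)*(-76) + 13676/a = (-4 + 31)*(-76) + 13676/43812 = 27*(-76) + 13676*(1/43812) = -2052 + 3419/10953 = -22472137/10953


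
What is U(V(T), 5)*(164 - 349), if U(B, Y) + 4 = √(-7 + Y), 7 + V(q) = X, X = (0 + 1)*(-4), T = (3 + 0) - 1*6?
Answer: 740 - 185*I*√2 ≈ 740.0 - 261.63*I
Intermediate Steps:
T = -3 (T = 3 - 6 = -3)
X = -4 (X = 1*(-4) = -4)
V(q) = -11 (V(q) = -7 - 4 = -11)
U(B, Y) = -4 + √(-7 + Y)
U(V(T), 5)*(164 - 349) = (-4 + √(-7 + 5))*(164 - 349) = (-4 + √(-2))*(-185) = (-4 + I*√2)*(-185) = 740 - 185*I*√2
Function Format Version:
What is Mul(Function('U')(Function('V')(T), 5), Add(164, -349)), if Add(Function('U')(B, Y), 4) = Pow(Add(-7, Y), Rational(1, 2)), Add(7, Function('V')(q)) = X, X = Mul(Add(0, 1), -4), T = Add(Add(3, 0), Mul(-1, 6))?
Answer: Add(740, Mul(-185, I, Pow(2, Rational(1, 2)))) ≈ Add(740.00, Mul(-261.63, I))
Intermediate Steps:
T = -3 (T = Add(3, -6) = -3)
X = -4 (X = Mul(1, -4) = -4)
Function('V')(q) = -11 (Function('V')(q) = Add(-7, -4) = -11)
Function('U')(B, Y) = Add(-4, Pow(Add(-7, Y), Rational(1, 2)))
Mul(Function('U')(Function('V')(T), 5), Add(164, -349)) = Mul(Add(-4, Pow(Add(-7, 5), Rational(1, 2))), Add(164, -349)) = Mul(Add(-4, Pow(-2, Rational(1, 2))), -185) = Mul(Add(-4, Mul(I, Pow(2, Rational(1, 2)))), -185) = Add(740, Mul(-185, I, Pow(2, Rational(1, 2))))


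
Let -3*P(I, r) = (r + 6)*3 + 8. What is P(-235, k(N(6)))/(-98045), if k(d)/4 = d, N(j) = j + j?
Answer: 34/58827 ≈ 0.00057797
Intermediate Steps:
N(j) = 2*j
k(d) = 4*d
P(I, r) = -26/3 - r (P(I, r) = -((r + 6)*3 + 8)/3 = -((6 + r)*3 + 8)/3 = -((18 + 3*r) + 8)/3 = -(26 + 3*r)/3 = -26/3 - r)
P(-235, k(N(6)))/(-98045) = (-26/3 - 4*2*6)/(-98045) = (-26/3 - 4*12)*(-1/98045) = (-26/3 - 1*48)*(-1/98045) = (-26/3 - 48)*(-1/98045) = -170/3*(-1/98045) = 34/58827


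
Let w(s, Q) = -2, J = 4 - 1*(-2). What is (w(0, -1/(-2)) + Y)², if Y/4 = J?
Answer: 484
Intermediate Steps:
J = 6 (J = 4 + 2 = 6)
Y = 24 (Y = 4*6 = 24)
(w(0, -1/(-2)) + Y)² = (-2 + 24)² = 22² = 484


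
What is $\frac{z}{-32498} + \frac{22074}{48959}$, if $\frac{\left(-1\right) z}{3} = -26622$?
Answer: $- \frac{5640987}{2811077} \approx -2.0067$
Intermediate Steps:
$z = 79866$ ($z = \left(-3\right) \left(-26622\right) = 79866$)
$\frac{z}{-32498} + \frac{22074}{48959} = \frac{79866}{-32498} + \frac{22074}{48959} = 79866 \left(- \frac{1}{32498}\right) + 22074 \cdot \frac{1}{48959} = - \frac{39933}{16249} + \frac{78}{173} = - \frac{5640987}{2811077}$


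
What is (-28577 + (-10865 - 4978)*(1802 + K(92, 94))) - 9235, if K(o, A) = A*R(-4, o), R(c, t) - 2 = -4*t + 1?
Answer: 514986432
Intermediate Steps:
R(c, t) = 3 - 4*t (R(c, t) = 2 + (-4*t + 1) = 2 + (1 - 4*t) = 3 - 4*t)
K(o, A) = A*(3 - 4*o)
(-28577 + (-10865 - 4978)*(1802 + K(92, 94))) - 9235 = (-28577 + (-10865 - 4978)*(1802 + 94*(3 - 4*92))) - 9235 = (-28577 - 15843*(1802 + 94*(3 - 368))) - 9235 = (-28577 - 15843*(1802 + 94*(-365))) - 9235 = (-28577 - 15843*(1802 - 34310)) - 9235 = (-28577 - 15843*(-32508)) - 9235 = (-28577 + 515024244) - 9235 = 514995667 - 9235 = 514986432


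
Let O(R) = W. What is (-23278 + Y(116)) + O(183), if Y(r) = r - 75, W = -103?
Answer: -23340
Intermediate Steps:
O(R) = -103
Y(r) = -75 + r
(-23278 + Y(116)) + O(183) = (-23278 + (-75 + 116)) - 103 = (-23278 + 41) - 103 = -23237 - 103 = -23340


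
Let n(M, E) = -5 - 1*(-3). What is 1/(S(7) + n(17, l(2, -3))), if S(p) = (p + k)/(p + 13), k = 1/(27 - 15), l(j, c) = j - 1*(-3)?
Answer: -48/79 ≈ -0.60759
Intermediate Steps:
l(j, c) = 3 + j (l(j, c) = j + 3 = 3 + j)
n(M, E) = -2 (n(M, E) = -5 + 3 = -2)
k = 1/12 ≈ 0.083333
S(p) = (1/12 + p)/(13 + p) (S(p) = (p + 1/12)/(p + 13) = (1/12 + p)/(13 + p))
1/(S(7) + n(17, l(2, -3))) = 1/((1/12 + 7)/(13 + 7) - 2) = 1/((85/12)/20 - 2) = 1/((1/20)*(85/12) - 2) = 1/(17/48 - 2) = 1/(-79/48) = -48/79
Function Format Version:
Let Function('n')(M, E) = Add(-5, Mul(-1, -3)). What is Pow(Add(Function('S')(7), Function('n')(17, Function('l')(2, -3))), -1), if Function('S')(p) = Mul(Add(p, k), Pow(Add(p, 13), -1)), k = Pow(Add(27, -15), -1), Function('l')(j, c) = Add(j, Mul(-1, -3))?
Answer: Rational(-48, 79) ≈ -0.60759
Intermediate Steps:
Function('l')(j, c) = Add(3, j) (Function('l')(j, c) = Add(j, 3) = Add(3, j))
Function('n')(M, E) = -2 (Function('n')(M, E) = Add(-5, 3) = -2)
k = Rational(1, 12) (k = Pow(12, -1) = Rational(1, 12) ≈ 0.083333)
Function('S')(p) = Mul(Pow(Add(13, p), -1), Add(Rational(1, 12), p)) (Function('S')(p) = Mul(Add(p, Rational(1, 12)), Pow(Add(p, 13), -1)) = Mul(Add(Rational(1, 12), p), Pow(Add(13, p), -1)) = Mul(Pow(Add(13, p), -1), Add(Rational(1, 12), p)))
Pow(Add(Function('S')(7), Function('n')(17, Function('l')(2, -3))), -1) = Pow(Add(Mul(Pow(Add(13, 7), -1), Add(Rational(1, 12), 7)), -2), -1) = Pow(Add(Mul(Pow(20, -1), Rational(85, 12)), -2), -1) = Pow(Add(Mul(Rational(1, 20), Rational(85, 12)), -2), -1) = Pow(Add(Rational(17, 48), -2), -1) = Pow(Rational(-79, 48), -1) = Rational(-48, 79)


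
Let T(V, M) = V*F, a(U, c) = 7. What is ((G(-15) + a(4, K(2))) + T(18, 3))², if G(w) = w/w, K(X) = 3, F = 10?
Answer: 35344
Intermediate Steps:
G(w) = 1
T(V, M) = 10*V (T(V, M) = V*10 = 10*V)
((G(-15) + a(4, K(2))) + T(18, 3))² = ((1 + 7) + 10*18)² = (8 + 180)² = 188² = 35344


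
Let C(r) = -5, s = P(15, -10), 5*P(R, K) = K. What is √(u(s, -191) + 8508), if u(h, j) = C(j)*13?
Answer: √8443 ≈ 91.886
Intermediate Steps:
P(R, K) = K/5
s = -2 (s = (⅕)*(-10) = -2)
u(h, j) = -65 (u(h, j) = -5*13 = -65)
√(u(s, -191) + 8508) = √(-65 + 8508) = √8443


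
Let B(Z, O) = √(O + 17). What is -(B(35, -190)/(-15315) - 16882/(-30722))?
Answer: -8441/15361 + I*√173/15315 ≈ -0.54951 + 0.00085883*I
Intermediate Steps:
B(Z, O) = √(17 + O)
-(B(35, -190)/(-15315) - 16882/(-30722)) = -(√(17 - 190)/(-15315) - 16882/(-30722)) = -(√(-173)*(-1/15315) - 16882*(-1/30722)) = -((I*√173)*(-1/15315) + 8441/15361) = -(-I*√173/15315 + 8441/15361) = -(8441/15361 - I*√173/15315) = -8441/15361 + I*√173/15315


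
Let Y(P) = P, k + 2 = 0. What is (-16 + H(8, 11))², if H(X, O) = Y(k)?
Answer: 324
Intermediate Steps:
k = -2 (k = -2 + 0 = -2)
H(X, O) = -2
(-16 + H(8, 11))² = (-16 - 2)² = (-18)² = 324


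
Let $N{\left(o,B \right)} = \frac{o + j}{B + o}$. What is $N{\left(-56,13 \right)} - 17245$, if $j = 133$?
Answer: $- \frac{741612}{43} \approx -17247.0$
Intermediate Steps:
$N{\left(o,B \right)} = \frac{133 + o}{B + o}$ ($N{\left(o,B \right)} = \frac{o + 133}{B + o} = \frac{133 + o}{B + o}$)
$N{\left(-56,13 \right)} - 17245 = \frac{133 - 56}{13 - 56} - 17245 = \frac{1}{-43} \cdot 77 - 17245 = \left(- \frac{1}{43}\right) 77 - 17245 = - \frac{77}{43} - 17245 = - \frac{741612}{43}$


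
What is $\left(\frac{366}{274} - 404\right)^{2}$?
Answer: $\frac{3043177225}{18769} \approx 1.6214 \cdot 10^{5}$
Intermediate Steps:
$\left(\frac{366}{274} - 404\right)^{2} = \left(366 \cdot \frac{1}{274} - 404\right)^{2} = \left(\frac{183}{137} - 404\right)^{2} = \left(- \frac{55165}{137}\right)^{2} = \frac{3043177225}{18769}$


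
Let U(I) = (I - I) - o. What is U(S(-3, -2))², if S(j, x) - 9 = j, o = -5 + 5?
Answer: 0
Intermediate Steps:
o = 0
S(j, x) = 9 + j
U(I) = 0 (U(I) = (I - I) - 1*0 = 0 + 0 = 0)
U(S(-3, -2))² = 0² = 0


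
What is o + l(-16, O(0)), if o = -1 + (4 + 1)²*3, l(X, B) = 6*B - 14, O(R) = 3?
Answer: 78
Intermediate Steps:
l(X, B) = -14 + 6*B
o = 74 (o = -1 + 5²*3 = -1 + 25*3 = -1 + 75 = 74)
o + l(-16, O(0)) = 74 + (-14 + 6*3) = 74 + (-14 + 18) = 74 + 4 = 78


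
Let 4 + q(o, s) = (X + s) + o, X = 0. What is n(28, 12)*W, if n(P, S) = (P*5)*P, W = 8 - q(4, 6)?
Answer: 7840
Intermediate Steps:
q(o, s) = -4 + o + s (q(o, s) = -4 + ((0 + s) + o) = -4 + (s + o) = -4 + (o + s) = -4 + o + s)
W = 2 (W = 8 - (-4 + 4 + 6) = 8 - 1*6 = 8 - 6 = 2)
n(P, S) = 5*P**2 (n(P, S) = (5*P)*P = 5*P**2)
n(28, 12)*W = (5*28**2)*2 = (5*784)*2 = 3920*2 = 7840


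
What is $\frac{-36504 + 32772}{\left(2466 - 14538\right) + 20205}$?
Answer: $- \frac{1244}{2711} \approx -0.45887$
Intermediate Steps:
$\frac{-36504 + 32772}{\left(2466 - 14538\right) + 20205} = - \frac{3732}{-12072 + 20205} = - \frac{3732}{8133} = \left(-3732\right) \frac{1}{8133} = - \frac{1244}{2711}$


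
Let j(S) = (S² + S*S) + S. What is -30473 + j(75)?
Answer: -19148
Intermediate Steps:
j(S) = S + 2*S² (j(S) = (S² + S²) + S = 2*S² + S = S + 2*S²)
-30473 + j(75) = -30473 + 75*(1 + 2*75) = -30473 + 75*(1 + 150) = -30473 + 75*151 = -30473 + 11325 = -19148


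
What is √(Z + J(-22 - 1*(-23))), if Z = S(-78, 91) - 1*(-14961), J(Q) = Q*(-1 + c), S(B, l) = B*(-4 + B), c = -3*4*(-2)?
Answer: 2*√5345 ≈ 146.22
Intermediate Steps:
c = 24 (c = -12*(-2) = 24)
J(Q) = 23*Q (J(Q) = Q*(-1 + 24) = Q*23 = 23*Q)
Z = 21357 (Z = -78*(-4 - 78) - 1*(-14961) = -78*(-82) + 14961 = 6396 + 14961 = 21357)
√(Z + J(-22 - 1*(-23))) = √(21357 + 23*(-22 - 1*(-23))) = √(21357 + 23*(-22 + 23)) = √(21357 + 23*1) = √(21357 + 23) = √21380 = 2*√5345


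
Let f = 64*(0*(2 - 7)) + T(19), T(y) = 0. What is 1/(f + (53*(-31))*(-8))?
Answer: 1/13144 ≈ 7.6080e-5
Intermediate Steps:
f = 0 (f = 64*(0*(2 - 7)) + 0 = 64*(0*(-5)) + 0 = 64*0 + 0 = 0 + 0 = 0)
1/(f + (53*(-31))*(-8)) = 1/(0 + (53*(-31))*(-8)) = 1/(0 - 1643*(-8)) = 1/(0 + 13144) = 1/13144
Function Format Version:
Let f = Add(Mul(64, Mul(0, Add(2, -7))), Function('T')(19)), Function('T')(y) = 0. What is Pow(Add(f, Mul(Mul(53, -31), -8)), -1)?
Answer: Rational(1, 13144) ≈ 7.6080e-5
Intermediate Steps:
f = 0 (f = Add(Mul(64, Mul(0, Add(2, -7))), 0) = Add(Mul(64, Mul(0, -5)), 0) = Add(Mul(64, 0), 0) = Add(0, 0) = 0)
Pow(Add(f, Mul(Mul(53, -31), -8)), -1) = Pow(Add(0, Mul(Mul(53, -31), -8)), -1) = Pow(Add(0, Mul(-1643, -8)), -1) = Pow(Add(0, 13144), -1) = Pow(13144, -1) = Rational(1, 13144)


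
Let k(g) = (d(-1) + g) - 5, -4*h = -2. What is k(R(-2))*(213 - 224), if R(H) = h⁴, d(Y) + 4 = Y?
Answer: 1749/16 ≈ 109.31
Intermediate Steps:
h = ½ (h = -¼*(-2) = ½ ≈ 0.50000)
d(Y) = -4 + Y
R(H) = 1/16 (R(H) = (½)⁴ = 1/16)
k(g) = -10 + g (k(g) = ((-4 - 1) + g) - 5 = (-5 + g) - 5 = -10 + g)
k(R(-2))*(213 - 224) = (-10 + 1/16)*(213 - 224) = -159/16*(-11) = 1749/16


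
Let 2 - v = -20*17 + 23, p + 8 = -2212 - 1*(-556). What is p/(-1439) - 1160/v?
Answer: -39256/15829 ≈ -2.4800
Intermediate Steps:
p = -1664 (p = -8 + (-2212 - 1*(-556)) = -8 + (-2212 + 556) = -8 - 1656 = -1664)
v = 319 (v = 2 - (-20*17 + 23) = 2 - (-340 + 23) = 2 - 1*(-317) = 2 + 317 = 319)
p/(-1439) - 1160/v = -1664/(-1439) - 1160/319 = -1664*(-1/1439) - 1160*1/319 = 1664/1439 - 40/11 = -39256/15829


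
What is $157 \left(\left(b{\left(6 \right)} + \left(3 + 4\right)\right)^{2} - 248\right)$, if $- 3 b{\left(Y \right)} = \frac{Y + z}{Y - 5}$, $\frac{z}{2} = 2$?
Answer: $- \frac{331427}{9} \approx -36825.0$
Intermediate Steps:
$z = 4$ ($z = 2 \cdot 2 = 4$)
$b{\left(Y \right)} = - \frac{4 + Y}{3 \left(-5 + Y\right)}$ ($b{\left(Y \right)} = - \frac{\left(Y + 4\right) \frac{1}{Y - 5}}{3} = - \frac{\left(4 + Y\right) \frac{1}{-5 + Y}}{3} = - \frac{\frac{1}{-5 + Y} \left(4 + Y\right)}{3} = - \frac{4 + Y}{3 \left(-5 + Y\right)}$)
$157 \left(\left(b{\left(6 \right)} + \left(3 + 4\right)\right)^{2} - 248\right) = 157 \left(\left(\frac{-4 - 6}{3 \left(-5 + 6\right)} + \left(3 + 4\right)\right)^{2} - 248\right) = 157 \left(\left(\frac{-4 - 6}{3 \cdot 1} + 7\right)^{2} - 248\right) = 157 \left(\left(\frac{1}{3} \cdot 1 \left(-10\right) + 7\right)^{2} - 248\right) = 157 \left(\left(- \frac{10}{3} + 7\right)^{2} - 248\right) = 157 \left(\left(\frac{11}{3}\right)^{2} - 248\right) = 157 \left(\frac{121}{9} - 248\right) = 157 \left(- \frac{2111}{9}\right) = - \frac{331427}{9}$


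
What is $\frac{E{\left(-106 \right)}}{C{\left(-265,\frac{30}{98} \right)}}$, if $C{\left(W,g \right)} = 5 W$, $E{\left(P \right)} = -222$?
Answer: $\frac{222}{1325} \approx 0.16755$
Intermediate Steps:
$\frac{E{\left(-106 \right)}}{C{\left(-265,\frac{30}{98} \right)}} = - \frac{222}{5 \left(-265\right)} = - \frac{222}{-1325} = \left(-222\right) \left(- \frac{1}{1325}\right) = \frac{222}{1325}$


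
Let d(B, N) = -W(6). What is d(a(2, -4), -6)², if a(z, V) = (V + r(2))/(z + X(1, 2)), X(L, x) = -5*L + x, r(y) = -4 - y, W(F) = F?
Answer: 36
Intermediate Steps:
X(L, x) = x - 5*L
a(z, V) = (-6 + V)/(-3 + z) (a(z, V) = (V + (-4 - 1*2))/(z + (2 - 5*1)) = (V + (-4 - 2))/(z + (2 - 5)) = (V - 6)/(z - 3) = (-6 + V)/(-3 + z))
d(B, N) = -6 (d(B, N) = -1*6 = -6)
d(a(2, -4), -6)² = (-6)² = 36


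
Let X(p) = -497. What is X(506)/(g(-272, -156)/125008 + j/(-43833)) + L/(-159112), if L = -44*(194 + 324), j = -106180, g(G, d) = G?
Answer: -483267143402398/2354968918733 ≈ -205.21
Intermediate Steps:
L = -22792 (L = -44*518 = -22792)
X(506)/(g(-272, -156)/125008 + j/(-43833)) + L/(-159112) = -497/(-272/125008 - 106180/(-43833)) - 22792/(-159112) = -497/(-272*1/125008 - 106180*(-1/43833)) - 22792*(-1/159112) = -497/(-17/7813 + 106180/43833) + 2849/19889 = -497/828839179/342467229 + 2849/19889 = -497*342467229/828839179 + 2849/19889 = -24315173259/118405597 + 2849/19889 = -483267143402398/2354968918733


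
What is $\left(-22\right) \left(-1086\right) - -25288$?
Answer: $49180$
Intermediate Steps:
$\left(-22\right) \left(-1086\right) - -25288 = 23892 + 25288 = 49180$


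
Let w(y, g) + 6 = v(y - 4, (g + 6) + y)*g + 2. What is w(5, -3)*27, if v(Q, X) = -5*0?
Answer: -108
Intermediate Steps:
v(Q, X) = 0
w(y, g) = -4 (w(y, g) = -6 + (0*g + 2) = -6 + (0 + 2) = -6 + 2 = -4)
w(5, -3)*27 = -4*27 = -108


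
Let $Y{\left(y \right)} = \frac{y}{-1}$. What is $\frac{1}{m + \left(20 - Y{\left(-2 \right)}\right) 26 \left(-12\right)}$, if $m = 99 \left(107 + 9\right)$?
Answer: $\frac{1}{5868} \approx 0.00017042$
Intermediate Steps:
$Y{\left(y \right)} = - y$ ($Y{\left(y \right)} = y \left(-1\right) = - y$)
$m = 11484$ ($m = 99 \cdot 116 = 11484$)
$\frac{1}{m + \left(20 - Y{\left(-2 \right)}\right) 26 \left(-12\right)} = \frac{1}{11484 + \left(20 - \left(-1\right) \left(-2\right)\right) 26 \left(-12\right)} = \frac{1}{11484 + \left(20 - 2\right) 26 \left(-12\right)} = \frac{1}{11484 + 18 \cdot 26 \left(-12\right)} = \frac{1}{11484 + 468 \left(-12\right)} = \frac{1}{11484 - 5616} = \frac{1}{5868}$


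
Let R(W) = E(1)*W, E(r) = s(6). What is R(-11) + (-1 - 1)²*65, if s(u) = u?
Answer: 194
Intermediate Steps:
E(r) = 6
R(W) = 6*W
R(-11) + (-1 - 1)²*65 = 6*(-11) + (-1 - 1)²*65 = -66 + (-2)²*65 = -66 + 4*65 = -66 + 260 = 194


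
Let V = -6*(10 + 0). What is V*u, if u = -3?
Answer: 180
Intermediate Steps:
V = -60 (V = -6*10 = -60)
V*u = -60*(-3) = 180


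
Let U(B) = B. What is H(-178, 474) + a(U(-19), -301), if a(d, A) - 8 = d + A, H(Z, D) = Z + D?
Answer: -16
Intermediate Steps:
H(Z, D) = D + Z
a(d, A) = 8 + A + d (a(d, A) = 8 + (d + A) = 8 + (A + d) = 8 + A + d)
H(-178, 474) + a(U(-19), -301) = (474 - 178) + (8 - 301 - 19) = 296 - 312 = -16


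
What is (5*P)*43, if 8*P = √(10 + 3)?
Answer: 215*√13/8 ≈ 96.899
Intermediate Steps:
P = √13/8 (P = √(10 + 3)/8 = √13/8 ≈ 0.45069)
(5*P)*43 = (5*(√13/8))*43 = (5*√13/8)*43 = 215*√13/8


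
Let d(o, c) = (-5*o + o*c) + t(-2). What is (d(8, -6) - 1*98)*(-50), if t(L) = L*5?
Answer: 9800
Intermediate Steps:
t(L) = 5*L
d(o, c) = -10 - 5*o + c*o (d(o, c) = (-5*o + o*c) + 5*(-2) = (-5*o + c*o) - 10 = -10 - 5*o + c*o)
(d(8, -6) - 1*98)*(-50) = ((-10 - 5*8 - 6*8) - 1*98)*(-50) = ((-10 - 40 - 48) - 98)*(-50) = (-98 - 98)*(-50) = -196*(-50) = 9800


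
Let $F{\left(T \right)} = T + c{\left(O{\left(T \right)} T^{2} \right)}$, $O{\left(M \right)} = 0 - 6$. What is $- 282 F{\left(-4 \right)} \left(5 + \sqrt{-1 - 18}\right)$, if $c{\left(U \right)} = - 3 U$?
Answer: $-400440 - 80088 i \sqrt{19} \approx -4.0044 \cdot 10^{5} - 3.491 \cdot 10^{5} i$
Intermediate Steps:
$O{\left(M \right)} = -6$ ($O{\left(M \right)} = 0 - 6 = -6$)
$F{\left(T \right)} = T + 18 T^{2}$ ($F{\left(T \right)} = T - 3 \left(- 6 T^{2}\right) = T + 18 T^{2}$)
$- 282 F{\left(-4 \right)} \left(5 + \sqrt{-1 - 18}\right) = - 282 - 4 \left(1 + 18 \left(-4\right)\right) \left(5 + \sqrt{-1 - 18}\right) = - 282 - 4 \left(1 - 72\right) \left(5 + \sqrt{-1 - 18}\right) = - 282 \left(-4\right) \left(-71\right) \left(5 + \sqrt{-19}\right) = - 282 \cdot 284 \left(5 + i \sqrt{19}\right) = - 282 \left(1420 + 284 i \sqrt{19}\right) = -400440 - 80088 i \sqrt{19}$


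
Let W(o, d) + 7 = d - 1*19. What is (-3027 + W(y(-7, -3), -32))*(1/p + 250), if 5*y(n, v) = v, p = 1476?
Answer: -1138368085/1476 ≈ -7.7125e+5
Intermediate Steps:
y(n, v) = v/5
W(o, d) = -26 + d (W(o, d) = -7 + (d - 1*19) = -7 + (d - 19) = -7 + (-19 + d) = -26 + d)
(-3027 + W(y(-7, -3), -32))*(1/p + 250) = (-3027 + (-26 - 32))*(1/1476 + 250) = (-3027 - 58)*(1/1476 + 250) = -3085*369001/1476 = -1138368085/1476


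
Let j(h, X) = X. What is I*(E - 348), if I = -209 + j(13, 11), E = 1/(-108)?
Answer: 413435/6 ≈ 68906.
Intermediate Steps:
E = -1/108 ≈ -0.0092593
I = -198 (I = -209 + 11 = -198)
I*(E - 348) = -198*(-1/108 - 348) = -198*(-37585/108) = 413435/6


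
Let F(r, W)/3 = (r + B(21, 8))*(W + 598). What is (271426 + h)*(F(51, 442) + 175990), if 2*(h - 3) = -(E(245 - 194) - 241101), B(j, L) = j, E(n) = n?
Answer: 157028531020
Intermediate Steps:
h = 120528 (h = 3 + (-((245 - 194) - 241101))/2 = 3 + (-(51 - 241101))/2 = 3 + (-1*(-241050))/2 = 3 + (½)*241050 = 3 + 120525 = 120528)
F(r, W) = 3*(21 + r)*(598 + W) (F(r, W) = 3*((r + 21)*(W + 598)) = 3*((21 + r)*(598 + W)) = 3*(21 + r)*(598 + W))
(271426 + h)*(F(51, 442) + 175990) = (271426 + 120528)*((37674 + 63*442 + 1794*51 + 3*442*51) + 175990) = 391954*((37674 + 27846 + 91494 + 67626) + 175990) = 391954*(224640 + 175990) = 391954*400630 = 157028531020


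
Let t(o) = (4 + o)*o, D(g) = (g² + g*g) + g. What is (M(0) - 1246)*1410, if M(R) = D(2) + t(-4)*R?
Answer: -1742760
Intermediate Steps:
D(g) = g + 2*g² (D(g) = (g² + g²) + g = 2*g² + g = g + 2*g²)
t(o) = o*(4 + o)
M(R) = 10 (M(R) = 2*(1 + 2*2) + (-4*(4 - 4))*R = 2*(1 + 4) + (-4*0)*R = 2*5 + 0*R = 10 + 0 = 10)
(M(0) - 1246)*1410 = (10 - 1246)*1410 = -1236*1410 = -1742760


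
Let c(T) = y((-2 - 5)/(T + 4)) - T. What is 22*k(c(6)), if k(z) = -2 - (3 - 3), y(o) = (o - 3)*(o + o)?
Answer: -44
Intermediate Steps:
y(o) = 2*o*(-3 + o) (y(o) = (-3 + o)*(2*o) = 2*o*(-3 + o))
c(T) = -T - 14*(-3 - 7/(4 + T))/(4 + T) (c(T) = 2*((-2 - 5)/(T + 4))*(-3 + (-2 - 5)/(T + 4)) - T = 2*(-7/(4 + T))*(-3 - 7/(4 + T)) - T = -14*(-3 - 7/(4 + T))/(4 + T) - T = -T - 14*(-3 - 7/(4 + T))/(4 + T))
k(z) = -2 (k(z) = -2 - 1*0 = -2 + 0 = -2)
22*k(c(6)) = 22*(-2) = -44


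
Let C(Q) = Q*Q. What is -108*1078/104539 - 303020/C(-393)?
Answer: -49658978156/16145944011 ≈ -3.0756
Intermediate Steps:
C(Q) = Q²
-108*1078/104539 - 303020/C(-393) = -108*1078/104539 - 303020/((-393)²) = -116424*1/104539 - 303020/154449 = -116424/104539 - 303020*1/154449 = -116424/104539 - 303020/154449 = -49658978156/16145944011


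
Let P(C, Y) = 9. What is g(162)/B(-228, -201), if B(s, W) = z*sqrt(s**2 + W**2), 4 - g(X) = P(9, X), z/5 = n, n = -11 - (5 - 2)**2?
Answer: sqrt(10265)/615900 ≈ 0.00016450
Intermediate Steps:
n = -20 (n = -11 - 1*3**2 = -11 - 1*9 = -11 - 9 = -20)
z = -100 (z = 5*(-20) = -100)
g(X) = -5 (g(X) = 4 - 1*9 = 4 - 9 = -5)
B(s, W) = -100*sqrt(W**2 + s**2) (B(s, W) = -100*sqrt(s**2 + W**2) = -100*sqrt(W**2 + s**2))
g(162)/B(-228, -201) = -5*(-1/(100*sqrt((-201)**2 + (-228)**2))) = -5*(-1/(100*sqrt(40401 + 51984))) = -5*(-sqrt(10265)/3079500) = -(-1)*sqrt(10265)/615900 = sqrt(10265)/615900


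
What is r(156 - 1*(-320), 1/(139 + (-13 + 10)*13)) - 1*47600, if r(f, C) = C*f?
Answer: -1189881/25 ≈ -47595.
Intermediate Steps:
r(156 - 1*(-320), 1/(139 + (-13 + 10)*13)) - 1*47600 = (156 - 1*(-320))/(139 + (-13 + 10)*13) - 1*47600 = (156 + 320)/(139 - 3*13) - 47600 = 476/(139 - 39) - 47600 = 476/100 - 47600 = (1/100)*476 - 47600 = 119/25 - 47600 = -1189881/25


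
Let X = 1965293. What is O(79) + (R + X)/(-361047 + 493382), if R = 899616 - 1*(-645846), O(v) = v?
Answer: 2793044/26467 ≈ 105.53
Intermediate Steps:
R = 1545462 (R = 899616 + 645846 = 1545462)
O(79) + (R + X)/(-361047 + 493382) = 79 + (1545462 + 1965293)/(-361047 + 493382) = 79 + 3510755/132335 = 79 + 3510755*(1/132335) = 79 + 702151/26467 = 2793044/26467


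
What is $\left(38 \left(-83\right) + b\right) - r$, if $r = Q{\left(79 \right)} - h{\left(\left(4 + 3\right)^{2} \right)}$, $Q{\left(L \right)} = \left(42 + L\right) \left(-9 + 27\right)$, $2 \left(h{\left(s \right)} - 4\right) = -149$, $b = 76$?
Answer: $- \frac{10653}{2} \approx -5326.5$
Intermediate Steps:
$h{\left(s \right)} = - \frac{141}{2}$ ($h{\left(s \right)} = 4 + \frac{1}{2} \left(-149\right) = 4 - \frac{149}{2} = - \frac{141}{2}$)
$Q{\left(L \right)} = 756 + 18 L$ ($Q{\left(L \right)} = \left(42 + L\right) 18 = 756 + 18 L$)
$r = \frac{4497}{2}$ ($r = \left(756 + 18 \cdot 79\right) - - \frac{141}{2} = \left(756 + 1422\right) + \frac{141}{2} = 2178 + \frac{141}{2} = \frac{4497}{2} \approx 2248.5$)
$\left(38 \left(-83\right) + b\right) - r = \left(38 \left(-83\right) + 76\right) - \frac{4497}{2} = \left(-3154 + 76\right) - \frac{4497}{2} = -3078 - \frac{4497}{2} = - \frac{10653}{2}$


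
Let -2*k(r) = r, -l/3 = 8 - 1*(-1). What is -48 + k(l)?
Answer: -69/2 ≈ -34.500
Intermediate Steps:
l = -27 (l = -3*(8 - 1*(-1)) = -3*(8 + 1) = -3*9 = -27)
k(r) = -r/2
-48 + k(l) = -48 - ½*(-27) = -48 + 27/2 = -69/2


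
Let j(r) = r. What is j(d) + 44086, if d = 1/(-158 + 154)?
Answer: 176343/4 ≈ 44086.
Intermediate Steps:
d = -1/4 (d = 1/(-4) = -1/4 ≈ -0.25000)
j(d) + 44086 = -1/4 + 44086 = 176343/4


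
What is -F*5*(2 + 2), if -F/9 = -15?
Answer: -2700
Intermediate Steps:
F = 135 (F = -9*(-15) = 135)
-F*5*(2 + 2) = -135*5*(2 + 2) = -135*5*4 = -135*20 = -1*2700 = -2700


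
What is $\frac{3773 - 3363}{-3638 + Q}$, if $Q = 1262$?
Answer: $- \frac{205}{1188} \approx -0.17256$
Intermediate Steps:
$\frac{3773 - 3363}{-3638 + Q} = \frac{3773 - 3363}{-3638 + 1262} = \frac{410}{-2376} = 410 \left(- \frac{1}{2376}\right) = - \frac{205}{1188}$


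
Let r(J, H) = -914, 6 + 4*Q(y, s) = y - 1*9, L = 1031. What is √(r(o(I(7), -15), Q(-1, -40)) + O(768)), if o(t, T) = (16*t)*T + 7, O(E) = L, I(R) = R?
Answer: 3*√13 ≈ 10.817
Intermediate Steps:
Q(y, s) = -15/4 + y/4 (Q(y, s) = -3/2 + (y - 1*9)/4 = -3/2 + (y - 9)/4 = -3/2 + (-9 + y)/4 = -3/2 + (-9/4 + y/4) = -15/4 + y/4)
O(E) = 1031
o(t, T) = 7 + 16*T*t (o(t, T) = 16*T*t + 7 = 7 + 16*T*t)
√(r(o(I(7), -15), Q(-1, -40)) + O(768)) = √(-914 + 1031) = √117 = 3*√13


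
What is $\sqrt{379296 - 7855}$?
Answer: $\sqrt{371441} \approx 609.46$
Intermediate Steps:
$\sqrt{379296 - 7855} = \sqrt{371441}$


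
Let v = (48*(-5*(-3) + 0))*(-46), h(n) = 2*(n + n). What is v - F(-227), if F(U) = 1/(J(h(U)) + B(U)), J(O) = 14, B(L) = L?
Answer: -7054559/213 ≈ -33120.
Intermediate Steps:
h(n) = 4*n (h(n) = 2*(2*n) = 4*n)
F(U) = 1/(14 + U)
v = -33120 (v = (48*(15 + 0))*(-46) = (48*15)*(-46) = 720*(-46) = -33120)
v - F(-227) = -33120 - 1/(14 - 227) = -33120 - 1/(-213) = -33120 - 1*(-1/213) = -33120 + 1/213 = -7054559/213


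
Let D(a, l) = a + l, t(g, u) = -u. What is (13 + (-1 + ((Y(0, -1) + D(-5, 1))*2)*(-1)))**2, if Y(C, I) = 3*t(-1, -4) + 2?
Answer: 64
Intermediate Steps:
Y(C, I) = 14 (Y(C, I) = 3*(-1*(-4)) + 2 = 3*4 + 2 = 12 + 2 = 14)
(13 + (-1 + ((Y(0, -1) + D(-5, 1))*2)*(-1)))**2 = (13 + (-1 + ((14 + (-5 + 1))*2)*(-1)))**2 = (13 + (-1 + ((14 - 4)*2)*(-1)))**2 = (13 + (-1 + (10*2)*(-1)))**2 = (13 + (-1 + 20*(-1)))**2 = (13 + (-1 - 20))**2 = (13 - 21)**2 = (-8)**2 = 64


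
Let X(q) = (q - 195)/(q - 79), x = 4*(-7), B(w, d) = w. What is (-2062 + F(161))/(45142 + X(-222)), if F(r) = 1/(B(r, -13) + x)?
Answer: -30315/663689 ≈ -0.045677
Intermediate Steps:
x = -28
X(q) = (-195 + q)/(-79 + q)
F(r) = 1/(-28 + r) (F(r) = 1/(r - 28) = 1/(-28 + r))
(-2062 + F(161))/(45142 + X(-222)) = (-2062 + 1/(-28 + 161))/(45142 + (-195 - 222)/(-79 - 222)) = (-2062 + 1/133)/(45142 - 417/(-301)) = (-2062 + 1/133)/(45142 - 1/301*(-417)) = -274245/(133*(45142 + 417/301)) = -274245/(133*13588159/301) = -274245/133*301/13588159 = -30315/663689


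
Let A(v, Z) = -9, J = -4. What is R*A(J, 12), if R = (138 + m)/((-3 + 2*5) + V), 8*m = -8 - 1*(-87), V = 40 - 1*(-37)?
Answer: -507/32 ≈ -15.844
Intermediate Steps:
V = 77 (V = 40 + 37 = 77)
m = 79/8 (m = (-8 - 1*(-87))/8 = (-8 + 87)/8 = (⅛)*79 = 79/8 ≈ 9.8750)
R = 169/96 (R = (138 + 79/8)/((-3 + 2*5) + 77) = 1183/(8*((-3 + 10) + 77)) = 1183/(8*(7 + 77)) = (1183/8)/84 = (1183/8)*(1/84) = 169/96 ≈ 1.7604)
R*A(J, 12) = (169/96)*(-9) = -507/32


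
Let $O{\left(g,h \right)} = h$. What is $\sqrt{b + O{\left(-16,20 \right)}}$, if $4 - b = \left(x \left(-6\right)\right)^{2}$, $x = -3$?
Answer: $10 i \sqrt{3} \approx 17.32 i$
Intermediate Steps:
$b = -320$ ($b = 4 - \left(\left(-3\right) \left(-6\right)\right)^{2} = 4 - 18^{2} = 4 - 324 = -320$)
$\sqrt{b + O{\left(-16,20 \right)}} = \sqrt{-320 + 20} = \sqrt{-300} = 10 i \sqrt{3}$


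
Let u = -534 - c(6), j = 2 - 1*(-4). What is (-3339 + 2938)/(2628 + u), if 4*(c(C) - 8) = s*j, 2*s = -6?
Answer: -802/4181 ≈ -0.19182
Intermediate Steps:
s = -3 (s = (1/2)*(-6) = -3)
j = 6 (j = 2 + 4 = 6)
c(C) = 7/2 (c(C) = 8 + (-3*6)/4 = 8 + (1/4)*(-18) = 8 - 9/2 = 7/2)
u = -1075/2 (u = -534 - 1*7/2 = -534 - 7/2 = -1075/2 ≈ -537.50)
(-3339 + 2938)/(2628 + u) = (-3339 + 2938)/(2628 - 1075/2) = -401/4181/2 = -401*2/4181 = -802/4181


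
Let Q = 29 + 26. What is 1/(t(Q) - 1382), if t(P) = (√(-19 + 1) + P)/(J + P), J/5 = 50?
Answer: -42847925/59208105681 - 305*I*√2/59208105681 ≈ -0.00072368 - 7.2851e-9*I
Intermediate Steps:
J = 250 (J = 5*50 = 250)
Q = 55
t(P) = (P + 3*I*√2)/(250 + P) (t(P) = (√(-19 + 1) + P)/(250 + P) = (√(-18) + P)/(250 + P) = (3*I*√2 + P)/(250 + P) = (P + 3*I*√2)/(250 + P))
1/(t(Q) - 1382) = 1/((55 + 3*I*√2)/(250 + 55) - 1382) = 1/((55 + 3*I*√2)/305 - 1382) = 1/((11/61 + 3*I*√2/305) - 1382) = 1/(-84291/61 + 3*I*√2/305)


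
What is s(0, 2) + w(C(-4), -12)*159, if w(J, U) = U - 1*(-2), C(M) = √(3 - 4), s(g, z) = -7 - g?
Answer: -1597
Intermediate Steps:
C(M) = I (C(M) = √(-1) = I)
w(J, U) = 2 + U (w(J, U) = U + 2 = 2 + U)
s(0, 2) + w(C(-4), -12)*159 = (-7 - 1*0) + (2 - 12)*159 = (-7 + 0) - 10*159 = -7 - 1590 = -1597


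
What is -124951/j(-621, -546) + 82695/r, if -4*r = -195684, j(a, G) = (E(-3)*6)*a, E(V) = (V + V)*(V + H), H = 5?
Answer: -35003899/31700808 ≈ -1.1042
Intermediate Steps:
E(V) = 2*V*(5 + V) (E(V) = (V + V)*(V + 5) = (2*V)*(5 + V) = 2*V*(5 + V))
j(a, G) = -72*a (j(a, G) = ((2*(-3)*(5 - 3))*6)*a = ((2*(-3)*2)*6)*a = (-12*6)*a = -72*a)
r = 48921 (r = -¼*(-195684) = 48921)
-124951/j(-621, -546) + 82695/r = -124951/((-72*(-621))) + 82695/48921 = -124951/44712 + 82695*(1/48921) = -124951*1/44712 + 27565/16307 = -124951/44712 + 27565/16307 = -35003899/31700808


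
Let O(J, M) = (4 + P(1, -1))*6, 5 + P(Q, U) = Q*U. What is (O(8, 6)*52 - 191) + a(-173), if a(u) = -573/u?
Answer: -140422/173 ≈ -811.69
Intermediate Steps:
P(Q, U) = -5 + Q*U
O(J, M) = -12 (O(J, M) = (4 + (-5 + 1*(-1)))*6 = (4 + (-5 - 1))*6 = (4 - 6)*6 = -2*6 = -12)
(O(8, 6)*52 - 191) + a(-173) = (-12*52 - 191) - 573/(-173) = (-624 - 191) - 573*(-1/173) = -815 + 573/173 = -140422/173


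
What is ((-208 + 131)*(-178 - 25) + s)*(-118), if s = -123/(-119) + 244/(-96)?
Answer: -2633631911/1428 ≈ -1.8443e+6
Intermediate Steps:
s = -4307/2856 (s = -123*(-1/119) + 244*(-1/96) = 123/119 - 61/24 = -4307/2856 ≈ -1.5081)
((-208 + 131)*(-178 - 25) + s)*(-118) = ((-208 + 131)*(-178 - 25) - 4307/2856)*(-118) = (-77*(-203) - 4307/2856)*(-118) = (15631 - 4307/2856)*(-118) = (44637829/2856)*(-118) = -2633631911/1428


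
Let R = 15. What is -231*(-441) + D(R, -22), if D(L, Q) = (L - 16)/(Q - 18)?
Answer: 4074841/40 ≈ 1.0187e+5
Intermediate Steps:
D(L, Q) = (-16 + L)/(-18 + Q)
-231*(-441) + D(R, -22) = -231*(-441) + (-16 + 15)/(-18 - 22) = 101871 - 1/(-40) = 101871 - 1/40*(-1) = 101871 + 1/40 = 4074841/40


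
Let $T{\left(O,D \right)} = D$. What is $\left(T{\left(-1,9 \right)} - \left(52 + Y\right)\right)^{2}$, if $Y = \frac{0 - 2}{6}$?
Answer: $\frac{16384}{9} \approx 1820.4$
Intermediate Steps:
$Y = - \frac{1}{3}$ ($Y = \left(-2\right) \frac{1}{6} = - \frac{1}{3} \approx -0.33333$)
$\left(T{\left(-1,9 \right)} - \left(52 + Y\right)\right)^{2} = \left(9 - \frac{155}{3}\right)^{2} = \left(- \frac{128}{3}\right)^{2} = \frac{16384}{9}$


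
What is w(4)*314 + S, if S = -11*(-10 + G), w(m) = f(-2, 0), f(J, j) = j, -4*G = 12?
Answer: 143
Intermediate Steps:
G = -3 (G = -1/4*12 = -3)
w(m) = 0
S = 143 (S = -11*(-10 - 3) = -11*(-13) = 143)
w(4)*314 + S = 0*314 + 143 = 0 + 143 = 143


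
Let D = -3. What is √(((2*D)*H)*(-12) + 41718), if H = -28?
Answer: √39702 ≈ 199.25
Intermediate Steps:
√(((2*D)*H)*(-12) + 41718) = √(((2*(-3))*(-28))*(-12) + 41718) = √(-6*(-28)*(-12) + 41718) = √(168*(-12) + 41718) = √(-2016 + 41718) = √39702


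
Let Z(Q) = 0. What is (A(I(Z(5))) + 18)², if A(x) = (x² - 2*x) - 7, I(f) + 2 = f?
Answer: 361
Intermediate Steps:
I(f) = -2 + f
A(x) = -7 + x² - 2*x
(A(I(Z(5))) + 18)² = ((-7 + (-2 + 0)² - 2*(-2 + 0)) + 18)² = ((-7 + (-2)² - 2*(-2)) + 18)² = ((-7 + 4 + 4) + 18)² = (1 + 18)² = 19² = 361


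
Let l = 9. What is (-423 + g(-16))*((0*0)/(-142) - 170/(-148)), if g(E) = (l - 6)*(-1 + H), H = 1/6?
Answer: -1955/4 ≈ -488.75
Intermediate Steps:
H = ⅙ ≈ 0.16667
g(E) = -5/2 (g(E) = (9 - 6)*(-1 + ⅙) = 3*(-⅚) = -5/2)
(-423 + g(-16))*((0*0)/(-142) - 170/(-148)) = (-423 - 5/2)*((0*0)/(-142) - 170/(-148)) = -851*(0*(-1/142) - 170*(-1/148))/2 = -851*(0 + 85/74)/2 = -851/2*85/74 = -1955/4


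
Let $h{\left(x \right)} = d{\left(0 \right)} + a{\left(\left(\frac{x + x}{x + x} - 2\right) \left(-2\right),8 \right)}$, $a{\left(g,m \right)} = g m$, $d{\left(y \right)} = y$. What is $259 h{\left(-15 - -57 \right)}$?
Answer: $4144$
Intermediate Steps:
$h{\left(x \right)} = 16$ ($h{\left(x \right)} = 0 + \left(\frac{x + x}{x + x} - 2\right) \left(-2\right) 8 = 0 + \left(\frac{2 x}{2 x} - 2\right) \left(-2\right) 8 = 0 + \left(2 x \frac{1}{2 x} - 2\right) \left(-2\right) 8 = 0 + \left(1 - 2\right) \left(-2\right) 8 = 0 + \left(-1\right) \left(-2\right) 8 = 0 + 2 \cdot 8 = 0 + 16 = 16$)
$259 h{\left(-15 - -57 \right)} = 259 \cdot 16 = 4144$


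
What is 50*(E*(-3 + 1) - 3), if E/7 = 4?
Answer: -2950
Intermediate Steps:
E = 28 (E = 7*4 = 28)
50*(E*(-3 + 1) - 3) = 50*(28*(-3 + 1) - 3) = 50*(28*(-2) - 3) = 50*(-56 - 3) = 50*(-59) = -2950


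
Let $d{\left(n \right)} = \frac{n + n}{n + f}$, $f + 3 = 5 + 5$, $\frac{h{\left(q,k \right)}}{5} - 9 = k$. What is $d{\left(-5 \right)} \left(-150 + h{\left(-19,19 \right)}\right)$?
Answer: $50$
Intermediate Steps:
$h{\left(q,k \right)} = 45 + 5 k$
$f = 7$ ($f = -3 + \left(5 + 5\right) = -3 + 10 = 7$)
$d{\left(n \right)} = \frac{2 n}{7 + n}$ ($d{\left(n \right)} = \frac{n + n}{n + 7} = \frac{2 n}{7 + n}$)
$d{\left(-5 \right)} \left(-150 + h{\left(-19,19 \right)}\right) = 2 \left(-5\right) \frac{1}{7 - 5} \left(-150 + \left(45 + 5 \cdot 19\right)\right) = 2 \left(-5\right) \frac{1}{2} \left(-150 + \left(45 + 95\right)\right) = 2 \left(-5\right) \frac{1}{2} \left(-150 + 140\right) = \left(-5\right) \left(-10\right) = 50$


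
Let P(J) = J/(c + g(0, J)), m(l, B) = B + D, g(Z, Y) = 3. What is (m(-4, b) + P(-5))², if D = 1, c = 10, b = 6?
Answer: 7396/169 ≈ 43.763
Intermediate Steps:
m(l, B) = 1 + B (m(l, B) = B + 1 = 1 + B)
P(J) = J/13 (P(J) = J/(10 + 3) = J/13)
(m(-4, b) + P(-5))² = ((1 + 6) + (1/13)*(-5))² = (7 - 5/13)² = (86/13)² = 7396/169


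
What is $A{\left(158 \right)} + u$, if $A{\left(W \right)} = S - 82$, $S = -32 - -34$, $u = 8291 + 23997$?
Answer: $32208$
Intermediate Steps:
$u = 32288$
$S = 2$ ($S = -32 + 34 = 2$)
$A{\left(W \right)} = -80$ ($A{\left(W \right)} = 2 - 82 = -80$)
$A{\left(158 \right)} + u = -80 + 32288 = 32208$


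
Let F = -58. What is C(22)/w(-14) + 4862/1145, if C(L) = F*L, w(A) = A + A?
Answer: 399289/8015 ≈ 49.818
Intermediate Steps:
w(A) = 2*A
C(L) = -58*L
C(22)/w(-14) + 4862/1145 = (-58*22)/((2*(-14))) + 4862/1145 = -1276/(-28) + 4862*(1/1145) = -1276*(-1/28) + 4862/1145 = 319/7 + 4862/1145 = 399289/8015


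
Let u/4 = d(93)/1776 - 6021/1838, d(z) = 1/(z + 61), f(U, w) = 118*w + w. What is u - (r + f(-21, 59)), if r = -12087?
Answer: 317511615031/62837544 ≈ 5052.9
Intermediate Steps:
f(U, w) = 119*w
d(z) = 1/(61 + z)
u = -823382873/62837544 (u = 4*(1/((61 + 93)*1776) - 6021/1838) = 4*((1/1776)/154 - 6021*1/1838) = 4*((1/154)*(1/1776) - 6021/1838) = 4*(1/273504 - 6021/1838) = 4*(-823382873/251350176) = -823382873/62837544 ≈ -13.103)
u - (r + f(-21, 59)) = -823382873/62837544 - (-12087 + 119*59) = -823382873/62837544 - (-12087 + 7021) = -823382873/62837544 - 1*(-5066) = -823382873/62837544 + 5066 = 317511615031/62837544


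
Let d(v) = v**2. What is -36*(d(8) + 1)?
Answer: -2340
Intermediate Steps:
-36*(d(8) + 1) = -36*(8**2 + 1) = -36*(64 + 1) = -36*65 = -2340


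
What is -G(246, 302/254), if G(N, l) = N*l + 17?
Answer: -39305/127 ≈ -309.49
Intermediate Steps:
G(N, l) = 17 + N*l
-G(246, 302/254) = -(17 + 246*(302/254)) = -(17 + 246*(302*(1/254))) = -(17 + 246*(151/127)) = -(17 + 37146/127) = -1*39305/127 = -39305/127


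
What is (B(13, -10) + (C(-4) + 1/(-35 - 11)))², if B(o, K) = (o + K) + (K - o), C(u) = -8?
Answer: 1661521/2116 ≈ 785.22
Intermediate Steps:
B(o, K) = 2*K (B(o, K) = (K + o) + (K - o) = 2*K)
(B(13, -10) + (C(-4) + 1/(-35 - 11)))² = (2*(-10) + (-8 + 1/(-35 - 11)))² = (-20 + (-8 + 1/(-46)))² = (-20 + (-8 - 1/46))² = (-20 - 369/46)² = (-1289/46)² = 1661521/2116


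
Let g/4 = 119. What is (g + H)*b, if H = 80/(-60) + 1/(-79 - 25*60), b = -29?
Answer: -85895651/6240 ≈ -13765.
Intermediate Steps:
g = 476 (g = 4*119 = 476)
H = -8321/6240 (H = 80*(-1/60) + (1/60)/(-104) = -4/3 - 1/104*1/60 = -4/3 - 1/6240 = -8321/6240 ≈ -1.3335)
(g + H)*b = (476 - 8321/6240)*(-29) = (2961919/6240)*(-29) = -85895651/6240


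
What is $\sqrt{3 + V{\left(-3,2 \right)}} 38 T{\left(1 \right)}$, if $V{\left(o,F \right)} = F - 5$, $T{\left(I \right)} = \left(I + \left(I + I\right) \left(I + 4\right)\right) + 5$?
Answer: $0$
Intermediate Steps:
$T{\left(I \right)} = 5 + I + 2 I \left(4 + I\right)$ ($T{\left(I \right)} = \left(I + 2 I \left(4 + I\right)\right) + 5 = 5 + I + 2 I \left(4 + I\right)$)
$V{\left(o,F \right)} = -5 + F$
$\sqrt{3 + V{\left(-3,2 \right)}} 38 T{\left(1 \right)} = \sqrt{3 + \left(-5 + 2\right)} 38 \left(5 + 2 \cdot 1^{2} + 9 \cdot 1\right) = \sqrt{3 - 3} \cdot 38 \left(5 + 2 \cdot 1 + 9\right) = \sqrt{0} \cdot 38 \left(5 + 2 + 9\right) = 0 \cdot 38 \cdot 16 = 0 \cdot 16 = 0$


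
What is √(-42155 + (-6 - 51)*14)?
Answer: I*√42953 ≈ 207.25*I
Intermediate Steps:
√(-42155 + (-6 - 51)*14) = √(-42155 - 57*14) = √(-42155 - 798) = √(-42953) = I*√42953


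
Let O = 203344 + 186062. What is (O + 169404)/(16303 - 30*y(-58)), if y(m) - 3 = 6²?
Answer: 558810/15133 ≈ 36.927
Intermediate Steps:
y(m) = 39 (y(m) = 3 + 6² = 3 + 36 = 39)
O = 389406
(O + 169404)/(16303 - 30*y(-58)) = (389406 + 169404)/(16303 - 30*39) = 558810/(16303 - 1170) = 558810/15133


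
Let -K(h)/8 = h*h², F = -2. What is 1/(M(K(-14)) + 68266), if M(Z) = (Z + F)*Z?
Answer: 1/481914666 ≈ 2.0751e-9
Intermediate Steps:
K(h) = -8*h³ (K(h) = -8*h*h² = -8*h³)
M(Z) = Z*(-2 + Z) (M(Z) = (Z - 2)*Z = (-2 + Z)*Z = Z*(-2 + Z))
1/(M(K(-14)) + 68266) = 1/((-8*(-14)³)*(-2 - 8*(-14)³) + 68266) = 1/((-8*(-2744))*(-2 - 8*(-2744)) + 68266) = 1/(21952*(-2 + 21952) + 68266) = 1/(21952*21950 + 68266) = 1/(481846400 + 68266) = 1/481914666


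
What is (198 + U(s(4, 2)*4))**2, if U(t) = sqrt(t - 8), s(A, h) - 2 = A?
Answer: 40804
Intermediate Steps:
s(A, h) = 2 + A
U(t) = sqrt(-8 + t)
(198 + U(s(4, 2)*4))**2 = (198 + sqrt(-8 + (2 + 4)*4))**2 = (198 + sqrt(-8 + 6*4))**2 = (198 + sqrt(-8 + 24))**2 = (198 + sqrt(16))**2 = (198 + 4)**2 = 202**2 = 40804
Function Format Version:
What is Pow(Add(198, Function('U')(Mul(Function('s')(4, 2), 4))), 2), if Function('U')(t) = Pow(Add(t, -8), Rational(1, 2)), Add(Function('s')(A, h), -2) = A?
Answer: 40804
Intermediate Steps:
Function('s')(A, h) = Add(2, A)
Function('U')(t) = Pow(Add(-8, t), Rational(1, 2))
Pow(Add(198, Function('U')(Mul(Function('s')(4, 2), 4))), 2) = Pow(Add(198, Pow(Add(-8, Mul(Add(2, 4), 4)), Rational(1, 2))), 2) = Pow(Add(198, Pow(Add(-8, Mul(6, 4)), Rational(1, 2))), 2) = Pow(Add(198, Pow(Add(-8, 24), Rational(1, 2))), 2) = Pow(Add(198, Pow(16, Rational(1, 2))), 2) = Pow(Add(198, 4), 2) = Pow(202, 2) = 40804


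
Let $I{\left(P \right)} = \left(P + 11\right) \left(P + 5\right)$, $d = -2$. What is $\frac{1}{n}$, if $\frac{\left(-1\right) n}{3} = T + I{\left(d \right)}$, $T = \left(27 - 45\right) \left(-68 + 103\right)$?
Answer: $\frac{1}{1809} \approx 0.00055279$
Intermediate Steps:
$I{\left(P \right)} = \left(5 + P\right) \left(11 + P\right)$ ($I{\left(P \right)} = \left(11 + P\right) \left(5 + P\right) = \left(5 + P\right) \left(11 + P\right)$)
$T = -630$ ($T = \left(-18\right) 35 = -630$)
$n = 1809$ ($n = - 3 \left(-630 + \left(55 + \left(-2\right)^{2} + 16 \left(-2\right)\right)\right) = - 3 \left(-630 + \left(55 + 4 - 32\right)\right) = - 3 \left(-630 + 27\right) = \left(-3\right) \left(-603\right) = 1809$)
$\frac{1}{n} = \frac{1}{1809}$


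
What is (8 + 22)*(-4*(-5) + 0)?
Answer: 600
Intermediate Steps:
(8 + 22)*(-4*(-5) + 0) = 30*(20 + 0) = 30*20 = 600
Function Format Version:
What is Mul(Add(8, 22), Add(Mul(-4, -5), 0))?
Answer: 600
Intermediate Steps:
Mul(Add(8, 22), Add(Mul(-4, -5), 0)) = Mul(30, Add(20, 0)) = Mul(30, 20) = 600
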